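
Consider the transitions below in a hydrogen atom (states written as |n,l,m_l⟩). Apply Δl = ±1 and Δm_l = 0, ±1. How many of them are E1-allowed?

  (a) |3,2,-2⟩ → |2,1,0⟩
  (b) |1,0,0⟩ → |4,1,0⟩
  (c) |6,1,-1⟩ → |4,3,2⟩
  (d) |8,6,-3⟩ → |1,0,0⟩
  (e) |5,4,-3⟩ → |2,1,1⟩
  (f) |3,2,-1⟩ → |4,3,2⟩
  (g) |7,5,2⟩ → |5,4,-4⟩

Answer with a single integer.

1

(a) forbidden — Δm_l = +2 (E1 requires Δm_l = 0, ±1)
(b) allowed
(c) forbidden — Δl = +2 (E1 requires Δl = ±1); Δm_l = +3 (E1 requires Δm_l = 0, ±1)
(d) forbidden — Δl = -6 (E1 requires Δl = ±1); Δm_l = +3 (E1 requires Δm_l = 0, ±1)
(e) forbidden — Δl = -3 (E1 requires Δl = ±1); Δm_l = +4 (E1 requires Δm_l = 0, ±1)
(f) forbidden — Δm_l = +3 (E1 requires Δm_l = 0, ±1)
(g) forbidden — Δm_l = -6 (E1 requires Δm_l = 0, ±1)
Total allowed: 1 of 7.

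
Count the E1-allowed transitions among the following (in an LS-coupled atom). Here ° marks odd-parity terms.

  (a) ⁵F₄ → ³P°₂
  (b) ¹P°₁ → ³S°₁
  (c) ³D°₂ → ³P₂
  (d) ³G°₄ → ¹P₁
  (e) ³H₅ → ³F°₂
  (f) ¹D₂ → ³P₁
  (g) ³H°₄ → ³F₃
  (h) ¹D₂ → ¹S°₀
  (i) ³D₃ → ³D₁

(a) forbidden (ΔS, ΔL, ΔJ fail)
(b) forbidden (parity, ΔS fail)
(c) allowed
(d) forbidden (ΔS, ΔL, ΔJ fail)
(e) forbidden (ΔL, ΔJ fail)
(f) forbidden (parity, ΔS fail)
(g) forbidden (ΔL fails)
(h) forbidden (ΔL, ΔJ fail)
(i) forbidden (parity, ΔJ fail)
Total allowed: 1 of 9.

1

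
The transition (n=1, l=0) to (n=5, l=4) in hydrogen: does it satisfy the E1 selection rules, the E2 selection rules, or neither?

Δl = 4 − 0 = +4; l_i + l_f = 4.
E1 (Δl = ±1): not satisfied.
E2 (Δl = 0,±2, l_i+l_f ≥ 2): not satisfied.

neither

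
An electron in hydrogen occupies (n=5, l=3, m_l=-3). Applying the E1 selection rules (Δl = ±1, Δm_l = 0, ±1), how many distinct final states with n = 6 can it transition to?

E1 requires Δl = ±1, so l_f ∈ {2, 4}; with 0 ≤ l_f ≤ n_f−1 = 5, the allowed l_f values are {2, 4}.
For l_f = 2: m_f ∈ {m_i−1, m_i, m_i+1} ∩ [−2, 2] = {-2} → 1 state.
For l_f = 4: m_f ∈ {m_i−1, m_i, m_i+1} ∩ [−4, 4] = {-4, -3, -2} → 3 states.
Total: 4.

4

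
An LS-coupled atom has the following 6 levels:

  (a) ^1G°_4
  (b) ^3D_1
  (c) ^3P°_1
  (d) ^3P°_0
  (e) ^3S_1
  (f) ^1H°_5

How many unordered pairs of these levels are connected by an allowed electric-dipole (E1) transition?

4

(a)–(b): forbidden (ΔS, ΔL, ΔJ).
(a)–(c): forbidden (parity, ΔS, ΔL, ΔJ).
(a)–(d): forbidden (parity, ΔS, ΔL, ΔJ).
(a)–(e): forbidden (ΔS, ΔL, ΔJ).
(a)–(f): forbidden (parity).
(b)–(c): allowed.
(b)–(d): allowed.
(b)–(e): forbidden (parity, ΔL).
(b)–(f): forbidden (ΔS, ΔL, ΔJ).
(c)–(d): forbidden (parity).
(c)–(e): allowed.
(c)–(f): forbidden (parity, ΔS, ΔL, ΔJ).
(d)–(e): allowed.
(d)–(f): forbidden (parity, ΔS, ΔL, ΔJ).
(e)–(f): forbidden (ΔS, ΔL, ΔJ).
Allowed pairs: 4 of 15.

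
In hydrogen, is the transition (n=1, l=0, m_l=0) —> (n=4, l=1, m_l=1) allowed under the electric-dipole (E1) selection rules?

allowed

Δl = 1 − 0 = +1; the E1 rule Δl = ±1 is ok.
Δm_l = 1 − (0) = +1. E1 requires Δm_l = 0, ±1: ok.
All E1 selection rules are satisfied.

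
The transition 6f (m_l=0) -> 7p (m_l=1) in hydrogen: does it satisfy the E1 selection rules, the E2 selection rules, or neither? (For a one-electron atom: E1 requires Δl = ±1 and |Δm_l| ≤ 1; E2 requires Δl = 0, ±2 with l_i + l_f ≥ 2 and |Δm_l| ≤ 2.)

E2

Δl = 1 − 3 = -2; l_i + l_f = 4.
Δm_l = +1.
E1 (Δl = ±1, |Δm_l| ≤ 1): not satisfied.
E2 (Δl = 0,±2, l_i+l_f ≥ 2, |Δm_l| ≤ 2): satisfied.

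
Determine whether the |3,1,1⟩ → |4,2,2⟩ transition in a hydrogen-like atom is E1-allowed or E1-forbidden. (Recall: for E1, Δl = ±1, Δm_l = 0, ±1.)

Initial l = 1, final l = 2, so Δl = +1. E1 requires Δl = ±1: ok.
Δm_l = 2 − (1) = +1. E1 requires Δm_l = 0, ±1: ok.
All E1 selection rules are satisfied.

allowed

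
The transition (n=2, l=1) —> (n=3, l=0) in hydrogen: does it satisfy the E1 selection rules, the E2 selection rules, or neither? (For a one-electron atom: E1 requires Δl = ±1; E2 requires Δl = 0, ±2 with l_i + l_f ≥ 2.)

Δl = 0 − 1 = -1; l_i + l_f = 1.
E1 (Δl = ±1): satisfied.
E2 (Δl = 0,±2, l_i+l_f ≥ 2): not satisfied.

E1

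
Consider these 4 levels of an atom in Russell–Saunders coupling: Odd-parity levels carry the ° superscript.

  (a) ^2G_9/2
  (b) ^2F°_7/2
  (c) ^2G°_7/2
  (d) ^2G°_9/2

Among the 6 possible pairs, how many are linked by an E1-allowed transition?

3

(a)–(b): allowed.
(a)–(c): allowed.
(a)–(d): allowed.
(b)–(c): forbidden (parity).
(b)–(d): forbidden (parity).
(c)–(d): forbidden (parity).
Allowed pairs: 3 of 6.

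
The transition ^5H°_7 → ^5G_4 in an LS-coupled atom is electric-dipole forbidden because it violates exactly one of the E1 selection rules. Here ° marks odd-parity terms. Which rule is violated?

Parity must change: odd → even — ✓.
ΔS = 0: S: 2 → 2 — ✓.
ΔL = 0, ±1 (not L=0↔0): L: 5 → 4, ΔL = -1 — ✓.
ΔJ = 0, ±1 (not J=0↔0): J: 7 → 4, ΔJ = -3 — ✗.

the ΔJ = 0, ±1 rule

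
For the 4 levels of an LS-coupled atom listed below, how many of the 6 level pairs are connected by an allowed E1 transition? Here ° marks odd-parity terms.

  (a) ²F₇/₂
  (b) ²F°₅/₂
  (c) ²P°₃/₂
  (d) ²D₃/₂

3

(a)–(b): allowed.
(a)–(c): forbidden (ΔL, ΔJ).
(a)–(d): forbidden (parity, ΔJ).
(b)–(c): forbidden (parity, ΔL).
(b)–(d): allowed.
(c)–(d): allowed.
Allowed pairs: 3 of 6.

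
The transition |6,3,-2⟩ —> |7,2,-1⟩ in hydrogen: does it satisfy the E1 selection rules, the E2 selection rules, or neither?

E1

Δl = 2 − 3 = -1; l_i + l_f = 5.
Δm_l = +1.
E1 (Δl = ±1, |Δm_l| ≤ 1): satisfied.
E2 (Δl = 0,±2, l_i+l_f ≥ 2, |Δm_l| ≤ 2): not satisfied.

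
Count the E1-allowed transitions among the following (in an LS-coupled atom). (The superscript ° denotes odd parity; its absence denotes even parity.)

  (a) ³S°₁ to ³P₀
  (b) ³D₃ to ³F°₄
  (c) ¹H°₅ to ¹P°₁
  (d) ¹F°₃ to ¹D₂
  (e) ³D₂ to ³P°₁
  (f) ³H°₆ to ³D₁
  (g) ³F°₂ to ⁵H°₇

4

(a) allowed
(b) allowed
(c) forbidden (parity, ΔL, ΔJ fail)
(d) allowed
(e) allowed
(f) forbidden (ΔL, ΔJ fail)
(g) forbidden (parity, ΔS, ΔL, ΔJ fail)
Total allowed: 4 of 7.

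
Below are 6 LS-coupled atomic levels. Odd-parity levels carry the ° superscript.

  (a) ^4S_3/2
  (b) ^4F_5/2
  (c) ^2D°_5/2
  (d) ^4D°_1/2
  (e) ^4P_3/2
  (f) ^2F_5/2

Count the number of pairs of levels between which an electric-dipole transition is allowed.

(a)–(b): forbidden (parity, ΔL).
(a)–(c): forbidden (ΔS, ΔL).
(a)–(d): forbidden (ΔL).
(a)–(e): forbidden (parity).
(a)–(f): forbidden (parity, ΔS, ΔL).
(b)–(c): forbidden (ΔS).
(b)–(d): forbidden (ΔJ).
(b)–(e): forbidden (parity, ΔL).
(b)–(f): forbidden (parity, ΔS).
(c)–(d): forbidden (parity, ΔS, ΔJ).
(c)–(e): forbidden (ΔS).
(c)–(f): allowed.
(d)–(e): allowed.
(d)–(f): forbidden (ΔS, ΔJ).
(e)–(f): forbidden (parity, ΔS, ΔL).
Allowed pairs: 2 of 15.

2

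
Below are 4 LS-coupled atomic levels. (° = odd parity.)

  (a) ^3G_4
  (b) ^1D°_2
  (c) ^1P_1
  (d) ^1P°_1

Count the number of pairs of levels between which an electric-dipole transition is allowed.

(a)–(b): forbidden (ΔS, ΔL, ΔJ).
(a)–(c): forbidden (parity, ΔS, ΔL, ΔJ).
(a)–(d): forbidden (ΔS, ΔL, ΔJ).
(b)–(c): allowed.
(b)–(d): forbidden (parity).
(c)–(d): allowed.
Allowed pairs: 2 of 6.

2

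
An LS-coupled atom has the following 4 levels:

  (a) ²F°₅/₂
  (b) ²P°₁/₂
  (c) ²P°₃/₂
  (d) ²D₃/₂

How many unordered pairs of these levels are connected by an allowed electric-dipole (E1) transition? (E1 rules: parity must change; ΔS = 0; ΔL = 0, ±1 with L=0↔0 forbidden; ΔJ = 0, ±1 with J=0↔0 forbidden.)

3

(a)–(b): forbidden (parity, ΔL, ΔJ).
(a)–(c): forbidden (parity, ΔL).
(a)–(d): allowed.
(b)–(c): forbidden (parity).
(b)–(d): allowed.
(c)–(d): allowed.
Allowed pairs: 3 of 6.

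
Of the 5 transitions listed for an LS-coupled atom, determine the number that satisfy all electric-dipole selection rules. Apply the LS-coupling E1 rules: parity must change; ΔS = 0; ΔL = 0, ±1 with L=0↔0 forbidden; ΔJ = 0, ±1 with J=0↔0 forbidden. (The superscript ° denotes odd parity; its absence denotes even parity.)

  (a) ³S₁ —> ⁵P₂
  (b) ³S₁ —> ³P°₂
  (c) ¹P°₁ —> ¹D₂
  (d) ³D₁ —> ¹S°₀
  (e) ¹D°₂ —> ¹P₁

3

(a) forbidden (parity, ΔS fail)
(b) allowed
(c) allowed
(d) forbidden (ΔS, ΔL fail)
(e) allowed
Total allowed: 3 of 5.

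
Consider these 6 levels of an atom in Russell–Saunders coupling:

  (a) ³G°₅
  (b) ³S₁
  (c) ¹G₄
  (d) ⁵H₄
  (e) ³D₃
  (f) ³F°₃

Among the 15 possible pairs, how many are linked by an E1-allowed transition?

1

(a)–(b): forbidden (ΔL, ΔJ).
(a)–(c): forbidden (ΔS).
(a)–(d): forbidden (ΔS).
(a)–(e): forbidden (ΔL, ΔJ).
(a)–(f): forbidden (parity, ΔJ).
(b)–(c): forbidden (parity, ΔS, ΔL, ΔJ).
(b)–(d): forbidden (parity, ΔS, ΔL, ΔJ).
(b)–(e): forbidden (parity, ΔL, ΔJ).
(b)–(f): forbidden (ΔL, ΔJ).
(c)–(d): forbidden (parity, ΔS).
(c)–(e): forbidden (parity, ΔS, ΔL).
(c)–(f): forbidden (ΔS).
(d)–(e): forbidden (parity, ΔS, ΔL).
(d)–(f): forbidden (ΔS, ΔL).
(e)–(f): allowed.
Allowed pairs: 1 of 15.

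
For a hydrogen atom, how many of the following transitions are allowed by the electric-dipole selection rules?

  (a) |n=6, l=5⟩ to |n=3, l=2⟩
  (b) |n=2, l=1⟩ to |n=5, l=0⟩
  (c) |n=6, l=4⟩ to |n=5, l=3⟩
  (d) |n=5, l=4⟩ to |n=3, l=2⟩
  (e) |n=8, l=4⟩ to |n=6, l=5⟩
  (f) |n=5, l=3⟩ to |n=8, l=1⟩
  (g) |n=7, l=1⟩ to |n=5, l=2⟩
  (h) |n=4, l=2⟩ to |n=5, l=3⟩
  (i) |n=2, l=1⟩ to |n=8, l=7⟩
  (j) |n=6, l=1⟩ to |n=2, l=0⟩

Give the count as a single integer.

6

(a) forbidden — Δl = -3 (E1 requires Δl = ±1)
(b) allowed
(c) allowed
(d) forbidden — Δl = -2 (E1 requires Δl = ±1)
(e) allowed
(f) forbidden — Δl = -2 (E1 requires Δl = ±1)
(g) allowed
(h) allowed
(i) forbidden — Δl = +6 (E1 requires Δl = ±1)
(j) allowed
Total allowed: 6 of 10.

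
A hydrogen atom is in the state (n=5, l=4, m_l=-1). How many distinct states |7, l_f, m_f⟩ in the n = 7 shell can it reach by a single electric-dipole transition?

6

E1 requires Δl = ±1, so l_f ∈ {3, 5}; with 0 ≤ l_f ≤ n_f−1 = 6, the allowed l_f values are {3, 5}.
For l_f = 3: m_f ∈ {m_i−1, m_i, m_i+1} ∩ [−3, 3] = {-2, -1, 0} → 3 states.
For l_f = 5: m_f ∈ {m_i−1, m_i, m_i+1} ∩ [−5, 5] = {-2, -1, 0} → 3 states.
Total: 6.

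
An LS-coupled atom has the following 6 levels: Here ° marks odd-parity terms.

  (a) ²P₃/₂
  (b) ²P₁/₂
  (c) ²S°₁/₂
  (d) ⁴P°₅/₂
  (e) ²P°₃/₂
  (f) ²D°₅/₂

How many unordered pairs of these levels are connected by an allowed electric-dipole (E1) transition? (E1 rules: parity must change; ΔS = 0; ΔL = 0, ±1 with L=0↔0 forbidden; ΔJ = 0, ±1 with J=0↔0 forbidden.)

(a)–(b): forbidden (parity).
(a)–(c): allowed.
(a)–(d): forbidden (ΔS).
(a)–(e): allowed.
(a)–(f): allowed.
(b)–(c): allowed.
(b)–(d): forbidden (ΔS, ΔJ).
(b)–(e): allowed.
(b)–(f): forbidden (ΔJ).
(c)–(d): forbidden (parity, ΔS, ΔJ).
(c)–(e): forbidden (parity).
(c)–(f): forbidden (parity, ΔL, ΔJ).
(d)–(e): forbidden (parity, ΔS).
(d)–(f): forbidden (parity, ΔS).
(e)–(f): forbidden (parity).
Allowed pairs: 5 of 15.

5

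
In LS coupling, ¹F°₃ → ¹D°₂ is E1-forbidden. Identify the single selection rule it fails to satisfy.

ΔS = 0: S: 0 → 0 — satisfied.
ΔJ = 0, ±1 (not J=0↔0): J: 3 → 2, ΔJ = -1 — satisfied.
ΔL = 0, ±1 (not L=0↔0): L: 3 → 2, ΔL = -1 — satisfied.
Parity must change: odd → odd — violated.

parity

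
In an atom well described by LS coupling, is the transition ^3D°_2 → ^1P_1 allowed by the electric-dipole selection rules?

Parity must change: odd → even — ✓.
ΔS = 0: S: 1 → 0 — ✗.
ΔL = 0, ±1 (not L=0↔0): L: 2 → 1, ΔL = -1 — ✓.
ΔJ = 0, ±1 (not J=0↔0): J: 2 → 1, ΔJ = -1 — ✓.
Rule(s) violated: ΔS.

forbidden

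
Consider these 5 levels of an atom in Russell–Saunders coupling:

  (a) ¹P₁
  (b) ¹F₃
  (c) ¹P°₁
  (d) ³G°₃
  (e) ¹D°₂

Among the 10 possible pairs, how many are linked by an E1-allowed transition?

(a)–(b): forbidden (parity, ΔL, ΔJ).
(a)–(c): allowed.
(a)–(d): forbidden (ΔS, ΔL, ΔJ).
(a)–(e): allowed.
(b)–(c): forbidden (ΔL, ΔJ).
(b)–(d): forbidden (ΔS).
(b)–(e): allowed.
(c)–(d): forbidden (parity, ΔS, ΔL, ΔJ).
(c)–(e): forbidden (parity).
(d)–(e): forbidden (parity, ΔS, ΔL).
Allowed pairs: 3 of 10.

3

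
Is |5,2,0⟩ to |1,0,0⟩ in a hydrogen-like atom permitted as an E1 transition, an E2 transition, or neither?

Δl = 0 − 2 = -2; l_i + l_f = 2.
Δm_l = +0.
E1 (Δl = ±1, |Δm_l| ≤ 1): not satisfied.
E2 (Δl = 0,±2, l_i+l_f ≥ 2, |Δm_l| ≤ 2): satisfied.

E2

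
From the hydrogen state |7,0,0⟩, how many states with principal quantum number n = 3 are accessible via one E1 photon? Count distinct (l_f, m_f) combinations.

3

E1 requires Δl = ±1, so l_f ∈ {-1, 1}; with 0 ≤ l_f ≤ n_f−1 = 2, the allowed l_f values are {1}.
For l_f = 1: m_f ∈ {m_i−1, m_i, m_i+1} ∩ [−1, 1] = {-1, 0, 1} → 3 states.
Total: 3.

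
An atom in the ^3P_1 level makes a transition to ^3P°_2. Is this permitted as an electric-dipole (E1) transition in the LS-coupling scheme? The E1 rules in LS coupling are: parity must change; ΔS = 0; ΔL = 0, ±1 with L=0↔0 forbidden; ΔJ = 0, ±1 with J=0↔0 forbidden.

allowed

Reading off the term symbols: S 1→1, L 1→1, J 1→2, parity even→odd.
ΔL = 0, ±1 (not L=0↔0): L: 1 → 1, ΔL = +0 — satisfied.
Parity must change: even → odd — satisfied.
ΔJ = 0, ±1 (not J=0↔0): J: 1 → 2, ΔJ = +1 — satisfied.
ΔS = 0: S: 1 → 1 — satisfied.
All four E1 rules are satisfied.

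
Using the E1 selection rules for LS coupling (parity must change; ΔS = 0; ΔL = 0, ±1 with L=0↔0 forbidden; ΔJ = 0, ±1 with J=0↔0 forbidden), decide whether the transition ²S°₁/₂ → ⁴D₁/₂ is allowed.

forbidden

Initial level: S=1/2, L=0, J=1/2, parity odd. Final level: S=3/2, L=2, J=1/2, parity even.
ΔS = 0: S: 1/2 → 3/2 — violated.
ΔJ = 0, ±1 (not J=0↔0): J: 1/2 → 1/2, ΔJ = +0 — satisfied.
Parity must change: odd → even — satisfied.
ΔL = 0, ±1 (not L=0↔0): L: 0 → 2, ΔL = +2 — violated.
Rule(s) violated: ΔS, ΔL.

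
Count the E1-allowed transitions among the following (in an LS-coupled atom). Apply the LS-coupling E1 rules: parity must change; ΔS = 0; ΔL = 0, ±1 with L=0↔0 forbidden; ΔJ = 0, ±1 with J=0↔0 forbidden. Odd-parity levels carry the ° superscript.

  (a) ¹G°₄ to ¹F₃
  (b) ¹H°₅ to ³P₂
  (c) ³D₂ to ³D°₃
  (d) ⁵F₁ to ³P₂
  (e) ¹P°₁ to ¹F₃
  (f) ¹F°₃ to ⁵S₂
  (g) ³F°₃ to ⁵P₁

(a) allowed
(b) forbidden (ΔS, ΔL, ΔJ fail)
(c) allowed
(d) forbidden (parity, ΔS, ΔL fail)
(e) forbidden (ΔL, ΔJ fail)
(f) forbidden (ΔS, ΔL fail)
(g) forbidden (ΔS, ΔL, ΔJ fail)
Total allowed: 2 of 7.

2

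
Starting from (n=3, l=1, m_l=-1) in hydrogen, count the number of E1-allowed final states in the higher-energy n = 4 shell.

E1 requires Δl = ±1, so l_f ∈ {0, 2}; with 0 ≤ l_f ≤ n_f−1 = 3, the allowed l_f values are {0, 2}.
For l_f = 0: m_f ∈ {m_i−1, m_i, m_i+1} ∩ [−0, 0] = {0} → 1 state.
For l_f = 2: m_f ∈ {m_i−1, m_i, m_i+1} ∩ [−2, 2] = {-2, -1, 0} → 3 states.
Total: 4.

4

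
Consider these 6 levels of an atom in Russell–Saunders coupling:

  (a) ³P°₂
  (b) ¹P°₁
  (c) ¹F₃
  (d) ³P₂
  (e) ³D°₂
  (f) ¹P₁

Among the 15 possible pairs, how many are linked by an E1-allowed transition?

3

(a)–(b): forbidden (parity, ΔS).
(a)–(c): forbidden (ΔS, ΔL).
(a)–(d): allowed.
(a)–(e): forbidden (parity).
(a)–(f): forbidden (ΔS).
(b)–(c): forbidden (ΔL, ΔJ).
(b)–(d): forbidden (ΔS).
(b)–(e): forbidden (parity, ΔS).
(b)–(f): allowed.
(c)–(d): forbidden (parity, ΔS, ΔL).
(c)–(e): forbidden (ΔS).
(c)–(f): forbidden (parity, ΔL, ΔJ).
(d)–(e): allowed.
(d)–(f): forbidden (parity, ΔS).
(e)–(f): forbidden (ΔS).
Allowed pairs: 3 of 15.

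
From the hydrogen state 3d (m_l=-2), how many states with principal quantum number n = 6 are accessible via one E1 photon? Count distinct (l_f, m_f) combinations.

E1 requires Δl = ±1, so l_f ∈ {1, 3}; with 0 ≤ l_f ≤ n_f−1 = 5, the allowed l_f values are {1, 3}.
For l_f = 1: m_f ∈ {m_i−1, m_i, m_i+1} ∩ [−1, 1] = {-1} → 1 state.
For l_f = 3: m_f ∈ {m_i−1, m_i, m_i+1} ∩ [−3, 3] = {-3, -2, -1} → 3 states.
Total: 4.

4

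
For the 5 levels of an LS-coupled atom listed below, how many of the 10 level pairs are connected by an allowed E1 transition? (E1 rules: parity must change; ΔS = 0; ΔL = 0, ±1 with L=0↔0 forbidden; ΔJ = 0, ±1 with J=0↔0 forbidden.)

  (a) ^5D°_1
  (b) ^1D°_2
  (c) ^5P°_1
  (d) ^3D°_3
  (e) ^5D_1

2

(a)–(b): forbidden (parity, ΔS).
(a)–(c): forbidden (parity).
(a)–(d): forbidden (parity, ΔS, ΔJ).
(a)–(e): allowed.
(b)–(c): forbidden (parity, ΔS).
(b)–(d): forbidden (parity, ΔS).
(b)–(e): forbidden (ΔS).
(c)–(d): forbidden (parity, ΔS, ΔJ).
(c)–(e): allowed.
(d)–(e): forbidden (ΔS, ΔJ).
Allowed pairs: 2 of 10.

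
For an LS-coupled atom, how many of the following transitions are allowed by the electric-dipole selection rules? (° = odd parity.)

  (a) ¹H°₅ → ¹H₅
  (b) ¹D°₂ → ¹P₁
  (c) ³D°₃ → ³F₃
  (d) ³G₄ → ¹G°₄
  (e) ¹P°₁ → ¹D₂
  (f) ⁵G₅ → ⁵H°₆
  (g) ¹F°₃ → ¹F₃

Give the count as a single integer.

6

(a) allowed
(b) allowed
(c) allowed
(d) forbidden (ΔS fails)
(e) allowed
(f) allowed
(g) allowed
Total allowed: 6 of 7.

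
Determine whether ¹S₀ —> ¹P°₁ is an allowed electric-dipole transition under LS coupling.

ΔJ = 0, ±1 (not J=0↔0): J: 0 → 1, ΔJ = +1 — ✓.
Parity must change: even → odd — ✓.
ΔS = 0: S: 0 → 0 — ✓.
ΔL = 0, ±1 (not L=0↔0): L: 0 → 1, ΔL = +1 — ✓.
All four E1 rules are satisfied.

allowed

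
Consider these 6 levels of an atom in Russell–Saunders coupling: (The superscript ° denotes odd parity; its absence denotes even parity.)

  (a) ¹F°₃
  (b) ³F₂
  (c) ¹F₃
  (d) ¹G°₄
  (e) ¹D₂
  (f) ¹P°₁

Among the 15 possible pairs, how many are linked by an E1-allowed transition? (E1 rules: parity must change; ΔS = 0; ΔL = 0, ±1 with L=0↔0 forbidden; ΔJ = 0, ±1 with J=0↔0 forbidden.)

(a)–(b): forbidden (ΔS).
(a)–(c): allowed.
(a)–(d): forbidden (parity).
(a)–(e): allowed.
(a)–(f): forbidden (parity, ΔL, ΔJ).
(b)–(c): forbidden (parity, ΔS).
(b)–(d): forbidden (ΔS, ΔJ).
(b)–(e): forbidden (parity, ΔS).
(b)–(f): forbidden (ΔS, ΔL).
(c)–(d): allowed.
(c)–(e): forbidden (parity).
(c)–(f): forbidden (ΔL, ΔJ).
(d)–(e): forbidden (ΔL, ΔJ).
(d)–(f): forbidden (parity, ΔL, ΔJ).
(e)–(f): allowed.
Allowed pairs: 4 of 15.

4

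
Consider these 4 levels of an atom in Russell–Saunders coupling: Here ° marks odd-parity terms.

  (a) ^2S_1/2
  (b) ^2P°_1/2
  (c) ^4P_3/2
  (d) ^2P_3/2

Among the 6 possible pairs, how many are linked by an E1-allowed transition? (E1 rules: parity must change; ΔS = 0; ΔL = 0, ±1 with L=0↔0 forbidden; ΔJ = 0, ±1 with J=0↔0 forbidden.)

(a)–(b): allowed.
(a)–(c): forbidden (parity, ΔS).
(a)–(d): forbidden (parity).
(b)–(c): forbidden (ΔS).
(b)–(d): allowed.
(c)–(d): forbidden (parity, ΔS).
Allowed pairs: 2 of 6.

2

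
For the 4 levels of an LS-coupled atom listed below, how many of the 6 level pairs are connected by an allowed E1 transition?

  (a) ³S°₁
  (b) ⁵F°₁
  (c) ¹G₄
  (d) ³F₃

(a)–(b): forbidden (parity, ΔS, ΔL).
(a)–(c): forbidden (ΔS, ΔL, ΔJ).
(a)–(d): forbidden (ΔL, ΔJ).
(b)–(c): forbidden (ΔS, ΔJ).
(b)–(d): forbidden (ΔS, ΔJ).
(c)–(d): forbidden (parity, ΔS).
Allowed pairs: 0 of 6.

0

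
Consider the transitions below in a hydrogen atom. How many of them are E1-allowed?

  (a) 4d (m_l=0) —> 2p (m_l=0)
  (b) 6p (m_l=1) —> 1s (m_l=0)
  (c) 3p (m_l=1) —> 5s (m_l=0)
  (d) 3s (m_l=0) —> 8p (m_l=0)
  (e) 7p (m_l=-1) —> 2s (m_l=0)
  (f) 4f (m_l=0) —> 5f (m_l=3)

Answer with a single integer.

(a) allowed
(b) allowed
(c) allowed
(d) allowed
(e) allowed
(f) forbidden — Δl = +0 (E1 requires Δl = ±1); Δm_l = +3 (E1 requires Δm_l = 0, ±1)
Total allowed: 5 of 6.

5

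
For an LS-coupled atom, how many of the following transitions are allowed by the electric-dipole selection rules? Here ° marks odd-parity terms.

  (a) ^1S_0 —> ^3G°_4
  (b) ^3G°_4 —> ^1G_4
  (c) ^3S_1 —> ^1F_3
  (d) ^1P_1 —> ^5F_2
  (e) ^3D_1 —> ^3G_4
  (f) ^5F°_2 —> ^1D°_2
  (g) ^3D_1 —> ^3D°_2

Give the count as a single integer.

(a) forbidden (ΔS, ΔL, ΔJ fail)
(b) forbidden (ΔS fails)
(c) forbidden (parity, ΔS, ΔL, ΔJ fail)
(d) forbidden (parity, ΔS, ΔL fail)
(e) forbidden (parity, ΔL, ΔJ fail)
(f) forbidden (parity, ΔS fail)
(g) allowed
Total allowed: 1 of 7.

1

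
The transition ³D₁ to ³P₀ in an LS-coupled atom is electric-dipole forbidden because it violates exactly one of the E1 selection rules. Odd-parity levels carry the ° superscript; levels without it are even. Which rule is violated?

Reading off the term symbols: S 1→1, L 2→1, J 1→0, parity even→even.
Parity must change: even → even — fails.
ΔS = 0: S: 1 → 1 — ok.
ΔL = 0, ±1 (not L=0↔0): L: 2 → 1, ΔL = -1 — ok.
ΔJ = 0, ±1 (not J=0↔0): J: 1 → 0, ΔJ = -1 — ok.

parity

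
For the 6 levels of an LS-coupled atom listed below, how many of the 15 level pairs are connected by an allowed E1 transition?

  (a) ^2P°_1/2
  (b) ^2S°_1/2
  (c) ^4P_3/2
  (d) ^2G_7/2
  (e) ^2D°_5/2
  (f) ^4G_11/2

0

(a)–(b): forbidden (parity).
(a)–(c): forbidden (ΔS).
(a)–(d): forbidden (ΔL, ΔJ).
(a)–(e): forbidden (parity, ΔJ).
(a)–(f): forbidden (ΔS, ΔL, ΔJ).
(b)–(c): forbidden (ΔS).
(b)–(d): forbidden (ΔL, ΔJ).
(b)–(e): forbidden (parity, ΔL, ΔJ).
(b)–(f): forbidden (ΔS, ΔL, ΔJ).
(c)–(d): forbidden (parity, ΔS, ΔL, ΔJ).
(c)–(e): forbidden (ΔS).
(c)–(f): forbidden (parity, ΔL, ΔJ).
(d)–(e): forbidden (ΔL).
(d)–(f): forbidden (parity, ΔS, ΔJ).
(e)–(f): forbidden (ΔS, ΔL, ΔJ).
Allowed pairs: 0 of 15.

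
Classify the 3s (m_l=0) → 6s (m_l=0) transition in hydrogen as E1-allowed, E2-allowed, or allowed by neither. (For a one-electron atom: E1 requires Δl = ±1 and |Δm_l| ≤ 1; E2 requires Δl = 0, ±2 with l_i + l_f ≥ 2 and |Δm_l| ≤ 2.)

Δl = 0 − 0 = +0; l_i + l_f = 0.
Δm_l = +0.
E1 (Δl = ±1, |Δm_l| ≤ 1): not satisfied.
E2 (Δl = 0,±2, l_i+l_f ≥ 2, |Δm_l| ≤ 2): not satisfied.

neither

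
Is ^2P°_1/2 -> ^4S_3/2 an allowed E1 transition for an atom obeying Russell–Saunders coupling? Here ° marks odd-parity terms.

Reading off the term symbols: S 1/2→3/2, L 1→0, J 1/2→3/2, parity odd→even.
Parity must change: odd → even — passes.
ΔS = 0: S: 1/2 → 3/2 — fails.
ΔL = 0, ±1 (not L=0↔0): L: 1 → 0, ΔL = -1 — passes.
ΔJ = 0, ±1 (not J=0↔0): J: 1/2 → 3/2, ΔJ = +1 — passes.
Rule(s) violated: ΔS.

forbidden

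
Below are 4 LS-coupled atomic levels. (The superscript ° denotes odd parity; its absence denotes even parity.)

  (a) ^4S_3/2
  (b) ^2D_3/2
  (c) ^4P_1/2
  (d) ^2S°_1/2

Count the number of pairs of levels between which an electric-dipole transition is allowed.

0

(a)–(b): forbidden (parity, ΔS, ΔL).
(a)–(c): forbidden (parity).
(a)–(d): forbidden (ΔS, ΔL).
(b)–(c): forbidden (parity, ΔS).
(b)–(d): forbidden (ΔL).
(c)–(d): forbidden (ΔS).
Allowed pairs: 0 of 6.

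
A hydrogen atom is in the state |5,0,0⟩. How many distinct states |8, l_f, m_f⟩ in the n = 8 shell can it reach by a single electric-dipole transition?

3

E1 requires Δl = ±1, so l_f ∈ {-1, 1}; with 0 ≤ l_f ≤ n_f−1 = 7, the allowed l_f values are {1}.
For l_f = 1: m_f ∈ {m_i−1, m_i, m_i+1} ∩ [−1, 1] = {-1, 0, 1} → 3 states.
Total: 3.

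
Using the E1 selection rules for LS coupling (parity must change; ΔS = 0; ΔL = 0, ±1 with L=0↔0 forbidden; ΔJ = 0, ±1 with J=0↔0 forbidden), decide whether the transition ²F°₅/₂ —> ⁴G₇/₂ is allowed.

forbidden

Initial level: S=1/2, L=3, J=5/2, parity odd. Final level: S=3/2, L=4, J=7/2, parity even.
Parity must change: odd → even — satisfied.
ΔS = 0: S: 1/2 → 3/2 — violated.
ΔL = 0, ±1 (not L=0↔0): L: 3 → 4, ΔL = +1 — satisfied.
ΔJ = 0, ±1 (not J=0↔0): J: 5/2 → 7/2, ΔJ = +1 — satisfied.
Rule(s) violated: ΔS.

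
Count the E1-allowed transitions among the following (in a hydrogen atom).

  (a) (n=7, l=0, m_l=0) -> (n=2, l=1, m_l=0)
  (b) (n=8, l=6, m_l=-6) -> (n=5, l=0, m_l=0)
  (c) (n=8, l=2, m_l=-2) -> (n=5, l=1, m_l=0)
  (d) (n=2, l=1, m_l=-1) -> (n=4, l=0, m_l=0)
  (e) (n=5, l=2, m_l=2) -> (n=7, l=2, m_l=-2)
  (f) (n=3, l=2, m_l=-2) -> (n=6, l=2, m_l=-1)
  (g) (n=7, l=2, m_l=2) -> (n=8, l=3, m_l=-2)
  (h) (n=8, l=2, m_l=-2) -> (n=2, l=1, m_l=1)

2

(a) allowed
(b) forbidden — Δl = -6 (E1 requires Δl = ±1); Δm_l = +6 (E1 requires Δm_l = 0, ±1)
(c) forbidden — Δm_l = +2 (E1 requires Δm_l = 0, ±1)
(d) allowed
(e) forbidden — Δl = +0 (E1 requires Δl = ±1); Δm_l = -4 (E1 requires Δm_l = 0, ±1)
(f) forbidden — Δl = +0 (E1 requires Δl = ±1)
(g) forbidden — Δm_l = -4 (E1 requires Δm_l = 0, ±1)
(h) forbidden — Δm_l = +3 (E1 requires Δm_l = 0, ±1)
Total allowed: 2 of 8.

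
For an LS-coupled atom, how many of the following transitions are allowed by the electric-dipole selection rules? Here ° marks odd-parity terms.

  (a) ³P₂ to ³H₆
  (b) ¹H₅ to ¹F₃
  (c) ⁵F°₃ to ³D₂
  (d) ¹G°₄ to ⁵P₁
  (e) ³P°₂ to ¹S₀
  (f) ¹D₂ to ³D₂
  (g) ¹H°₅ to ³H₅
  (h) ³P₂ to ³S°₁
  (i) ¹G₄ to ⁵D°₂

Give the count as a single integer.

1

(a) forbidden (parity, ΔL, ΔJ fail)
(b) forbidden (parity, ΔL, ΔJ fail)
(c) forbidden (ΔS fails)
(d) forbidden (ΔS, ΔL, ΔJ fail)
(e) forbidden (ΔS, ΔJ fail)
(f) forbidden (parity, ΔS fail)
(g) forbidden (ΔS fails)
(h) allowed
(i) forbidden (ΔS, ΔL, ΔJ fail)
Total allowed: 1 of 9.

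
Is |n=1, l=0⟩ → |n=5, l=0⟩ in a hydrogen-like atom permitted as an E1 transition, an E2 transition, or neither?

Δl = 0 − 0 = +0; l_i + l_f = 0.
E1 (Δl = ±1): not satisfied.
E2 (Δl = 0,±2, l_i+l_f ≥ 2): not satisfied.

neither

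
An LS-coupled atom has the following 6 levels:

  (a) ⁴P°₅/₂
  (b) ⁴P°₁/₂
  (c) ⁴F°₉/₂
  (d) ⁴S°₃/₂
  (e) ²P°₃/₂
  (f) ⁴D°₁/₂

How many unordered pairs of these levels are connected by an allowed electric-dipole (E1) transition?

(a)–(b): forbidden (parity, ΔJ).
(a)–(c): forbidden (parity, ΔL, ΔJ).
(a)–(d): forbidden (parity).
(a)–(e): forbidden (parity, ΔS).
(a)–(f): forbidden (parity, ΔJ).
(b)–(c): forbidden (parity, ΔL, ΔJ).
(b)–(d): forbidden (parity).
(b)–(e): forbidden (parity, ΔS).
(b)–(f): forbidden (parity).
(c)–(d): forbidden (parity, ΔL, ΔJ).
(c)–(e): forbidden (parity, ΔS, ΔL, ΔJ).
(c)–(f): forbidden (parity, ΔJ).
(d)–(e): forbidden (parity, ΔS).
(d)–(f): forbidden (parity, ΔL).
(e)–(f): forbidden (parity, ΔS).
Allowed pairs: 0 of 15.

0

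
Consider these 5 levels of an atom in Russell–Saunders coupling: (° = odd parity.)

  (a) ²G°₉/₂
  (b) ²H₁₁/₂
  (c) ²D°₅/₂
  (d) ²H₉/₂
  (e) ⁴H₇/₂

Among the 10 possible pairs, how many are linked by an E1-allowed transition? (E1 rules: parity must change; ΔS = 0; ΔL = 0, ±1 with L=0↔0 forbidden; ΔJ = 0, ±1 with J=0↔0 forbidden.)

2

(a)–(b): allowed.
(a)–(c): forbidden (parity, ΔL, ΔJ).
(a)–(d): allowed.
(a)–(e): forbidden (ΔS).
(b)–(c): forbidden (ΔL, ΔJ).
(b)–(d): forbidden (parity).
(b)–(e): forbidden (parity, ΔS, ΔJ).
(c)–(d): forbidden (ΔL, ΔJ).
(c)–(e): forbidden (ΔS, ΔL).
(d)–(e): forbidden (parity, ΔS).
Allowed pairs: 2 of 10.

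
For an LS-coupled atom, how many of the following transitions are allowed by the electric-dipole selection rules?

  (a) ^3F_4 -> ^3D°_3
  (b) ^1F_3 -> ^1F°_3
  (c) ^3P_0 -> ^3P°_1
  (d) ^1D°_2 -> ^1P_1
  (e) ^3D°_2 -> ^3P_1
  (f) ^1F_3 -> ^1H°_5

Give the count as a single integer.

(a) allowed
(b) allowed
(c) allowed
(d) allowed
(e) allowed
(f) forbidden (ΔL, ΔJ fail)
Total allowed: 5 of 6.

5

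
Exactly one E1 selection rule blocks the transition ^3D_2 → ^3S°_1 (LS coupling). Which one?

the ΔL = 0, ±1 rule

Parity must change: even → odd — ok.
ΔS = 0: S: 1 → 1 — ok.
ΔL = 0, ±1 (not L=0↔0): L: 2 → 0, ΔL = -2 — fails.
ΔJ = 0, ±1 (not J=0↔0): J: 2 → 1, ΔJ = -1 — ok.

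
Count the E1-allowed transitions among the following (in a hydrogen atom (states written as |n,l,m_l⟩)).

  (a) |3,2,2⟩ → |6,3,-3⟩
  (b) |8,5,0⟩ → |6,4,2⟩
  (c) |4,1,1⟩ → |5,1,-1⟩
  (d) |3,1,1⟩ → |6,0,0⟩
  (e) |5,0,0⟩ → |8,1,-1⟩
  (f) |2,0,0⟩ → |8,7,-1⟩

2

(a) forbidden — Δm_l = -5 (E1 requires Δm_l = 0, ±1)
(b) forbidden — Δm_l = +2 (E1 requires Δm_l = 0, ±1)
(c) forbidden — Δl = +0 (E1 requires Δl = ±1); Δm_l = -2 (E1 requires Δm_l = 0, ±1)
(d) allowed
(e) allowed
(f) forbidden — Δl = +7 (E1 requires Δl = ±1)
Total allowed: 2 of 6.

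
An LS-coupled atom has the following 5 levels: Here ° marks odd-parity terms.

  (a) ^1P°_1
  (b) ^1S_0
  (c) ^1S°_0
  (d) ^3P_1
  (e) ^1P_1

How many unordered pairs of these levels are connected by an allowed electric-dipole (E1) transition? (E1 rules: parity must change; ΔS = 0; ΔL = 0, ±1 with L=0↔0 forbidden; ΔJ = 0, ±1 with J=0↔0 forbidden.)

3

(a)–(b): allowed.
(a)–(c): forbidden (parity).
(a)–(d): forbidden (ΔS).
(a)–(e): allowed.
(b)–(c): forbidden (ΔL, ΔJ).
(b)–(d): forbidden (parity, ΔS).
(b)–(e): forbidden (parity).
(c)–(d): forbidden (ΔS).
(c)–(e): allowed.
(d)–(e): forbidden (parity, ΔS).
Allowed pairs: 3 of 10.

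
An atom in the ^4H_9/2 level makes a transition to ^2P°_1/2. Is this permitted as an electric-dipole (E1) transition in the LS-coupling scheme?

forbidden

Reading off the term symbols: S 3/2→1/2, L 5→1, J 9/2→1/2, parity even→odd.
ΔL = 0, ±1 (not L=0↔0): L: 5 → 1, ΔL = -4 — fails.
ΔJ = 0, ±1 (not J=0↔0): J: 9/2 → 1/2, ΔJ = -4 — fails.
ΔS = 0: S: 3/2 → 1/2 — fails.
Parity must change: even → odd — ok.
Rule(s) violated: ΔS, ΔL, ΔJ.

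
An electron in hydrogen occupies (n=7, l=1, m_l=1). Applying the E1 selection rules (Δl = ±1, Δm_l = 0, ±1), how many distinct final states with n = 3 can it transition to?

4

E1 requires Δl = ±1, so l_f ∈ {0, 2}; with 0 ≤ l_f ≤ n_f−1 = 2, the allowed l_f values are {0, 2}.
For l_f = 0: m_f ∈ {m_i−1, m_i, m_i+1} ∩ [−0, 0] = {0} → 1 state.
For l_f = 2: m_f ∈ {m_i−1, m_i, m_i+1} ∩ [−2, 2] = {0, 1, 2} → 3 states.
Total: 4.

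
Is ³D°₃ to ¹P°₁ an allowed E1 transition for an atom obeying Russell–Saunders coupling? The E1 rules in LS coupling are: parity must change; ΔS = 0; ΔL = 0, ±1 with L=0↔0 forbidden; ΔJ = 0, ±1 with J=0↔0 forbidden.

Initial level: S=1, L=2, J=3, parity odd. Final level: S=0, L=1, J=1, parity odd.
Parity must change: odd → odd — fails.
ΔS = 0: S: 1 → 0 — fails.
ΔL = 0, ±1 (not L=0↔0): L: 2 → 1, ΔL = -1 — passes.
ΔJ = 0, ±1 (not J=0↔0): J: 3 → 1, ΔJ = -2 — fails.
Rule(s) violated: parity, ΔS, ΔJ.

forbidden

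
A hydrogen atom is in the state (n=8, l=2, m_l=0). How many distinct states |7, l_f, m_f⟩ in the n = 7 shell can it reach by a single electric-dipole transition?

E1 requires Δl = ±1, so l_f ∈ {1, 3}; with 0 ≤ l_f ≤ n_f−1 = 6, the allowed l_f values are {1, 3}.
For l_f = 1: m_f ∈ {m_i−1, m_i, m_i+1} ∩ [−1, 1] = {-1, 0, 1} → 3 states.
For l_f = 3: m_f ∈ {m_i−1, m_i, m_i+1} ∩ [−3, 3] = {-1, 0, 1} → 3 states.
Total: 6.

6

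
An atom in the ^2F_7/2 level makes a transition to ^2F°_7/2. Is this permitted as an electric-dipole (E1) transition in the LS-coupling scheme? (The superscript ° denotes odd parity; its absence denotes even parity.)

Initial level: S=1/2, L=3, J=7/2, parity even. Final level: S=1/2, L=3, J=7/2, parity odd.
Parity must change: even → odd — ok.
ΔS = 0: S: 1/2 → 1/2 — ok.
ΔL = 0, ±1 (not L=0↔0): L: 3 → 3, ΔL = +0 — ok.
ΔJ = 0, ±1 (not J=0↔0): J: 7/2 → 7/2, ΔJ = +0 — ok.
All four E1 rules are satisfied.

allowed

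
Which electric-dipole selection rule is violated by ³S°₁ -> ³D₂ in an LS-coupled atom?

Initial level: S=1, L=0, J=1, parity odd. Final level: S=1, L=2, J=2, parity even.
Parity must change: odd → even — satisfied.
ΔS = 0: S: 1 → 1 — satisfied.
ΔL = 0, ±1 (not L=0↔0): L: 0 → 2, ΔL = +2 — violated.
ΔJ = 0, ±1 (not J=0↔0): J: 1 → 2, ΔJ = +1 — satisfied.

the ΔL = 0, ±1 rule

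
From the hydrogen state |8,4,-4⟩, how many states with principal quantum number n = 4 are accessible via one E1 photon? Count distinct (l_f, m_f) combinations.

1

E1 requires Δl = ±1, so l_f ∈ {3, 5}; with 0 ≤ l_f ≤ n_f−1 = 3, the allowed l_f values are {3}.
For l_f = 3: m_f ∈ {m_i−1, m_i, m_i+1} ∩ [−3, 3] = {-3} → 1 state.
Total: 1.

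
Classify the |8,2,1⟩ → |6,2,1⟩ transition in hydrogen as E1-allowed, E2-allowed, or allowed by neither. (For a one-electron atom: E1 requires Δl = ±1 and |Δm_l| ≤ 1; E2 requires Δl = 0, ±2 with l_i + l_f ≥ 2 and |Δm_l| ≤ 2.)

E2

Δl = 2 − 2 = +0; l_i + l_f = 4.
Δm_l = +0.
E1 (Δl = ±1, |Δm_l| ≤ 1): not satisfied.
E2 (Δl = 0,±2, l_i+l_f ≥ 2, |Δm_l| ≤ 2): satisfied.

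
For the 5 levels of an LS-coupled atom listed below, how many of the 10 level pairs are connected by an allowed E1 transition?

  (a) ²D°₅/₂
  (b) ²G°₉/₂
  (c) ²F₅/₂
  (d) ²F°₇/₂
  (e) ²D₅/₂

(a)–(b): forbidden (parity, ΔL, ΔJ).
(a)–(c): allowed.
(a)–(d): forbidden (parity).
(a)–(e): allowed.
(b)–(c): forbidden (ΔJ).
(b)–(d): forbidden (parity).
(b)–(e): forbidden (ΔL, ΔJ).
(c)–(d): allowed.
(c)–(e): forbidden (parity).
(d)–(e): allowed.
Allowed pairs: 4 of 10.

4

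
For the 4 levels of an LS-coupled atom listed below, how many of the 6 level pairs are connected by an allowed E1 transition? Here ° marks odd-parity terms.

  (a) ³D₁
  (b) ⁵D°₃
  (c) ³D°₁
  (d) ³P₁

(a)–(b): forbidden (ΔS, ΔJ).
(a)–(c): allowed.
(a)–(d): forbidden (parity).
(b)–(c): forbidden (parity, ΔS, ΔJ).
(b)–(d): forbidden (ΔS, ΔJ).
(c)–(d): allowed.
Allowed pairs: 2 of 6.

2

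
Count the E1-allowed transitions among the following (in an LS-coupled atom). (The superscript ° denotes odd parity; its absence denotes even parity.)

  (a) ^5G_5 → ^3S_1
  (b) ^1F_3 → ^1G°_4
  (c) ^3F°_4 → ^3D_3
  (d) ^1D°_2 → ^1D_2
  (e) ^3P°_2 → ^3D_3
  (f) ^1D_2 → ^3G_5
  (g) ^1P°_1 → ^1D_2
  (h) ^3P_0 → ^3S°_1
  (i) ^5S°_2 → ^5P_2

(a) forbidden (parity, ΔS, ΔL, ΔJ fail)
(b) allowed
(c) allowed
(d) allowed
(e) allowed
(f) forbidden (parity, ΔS, ΔL, ΔJ fail)
(g) allowed
(h) allowed
(i) allowed
Total allowed: 7 of 9.

7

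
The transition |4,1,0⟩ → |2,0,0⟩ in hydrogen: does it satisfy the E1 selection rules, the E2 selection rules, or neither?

Δl = 0 − 1 = -1; l_i + l_f = 1.
Δm_l = +0.
E1 (Δl = ±1, |Δm_l| ≤ 1): satisfied.
E2 (Δl = 0,±2, l_i+l_f ≥ 2, |Δm_l| ≤ 2): not satisfied.

E1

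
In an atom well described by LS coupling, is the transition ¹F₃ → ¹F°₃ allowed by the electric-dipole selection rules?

Parity must change: even → odd — ok.
ΔS = 0: S: 0 → 0 — ok.
ΔL = 0, ±1 (not L=0↔0): L: 3 → 3, ΔL = +0 — ok.
ΔJ = 0, ±1 (not J=0↔0): J: 3 → 3, ΔJ = +0 — ok.
All four E1 rules are satisfied.

allowed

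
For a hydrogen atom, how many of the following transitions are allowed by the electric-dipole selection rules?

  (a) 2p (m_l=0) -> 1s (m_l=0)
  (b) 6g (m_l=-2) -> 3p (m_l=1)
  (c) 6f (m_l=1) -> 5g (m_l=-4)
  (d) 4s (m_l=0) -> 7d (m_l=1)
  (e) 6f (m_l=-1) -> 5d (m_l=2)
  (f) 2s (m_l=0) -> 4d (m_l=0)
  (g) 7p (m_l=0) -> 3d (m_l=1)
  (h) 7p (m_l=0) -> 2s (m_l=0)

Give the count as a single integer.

(a) allowed
(b) forbidden — Δl = -3 (E1 requires Δl = ±1); Δm_l = +3 (E1 requires Δm_l = 0, ±1)
(c) forbidden — Δm_l = -5 (E1 requires Δm_l = 0, ±1)
(d) forbidden — Δl = +2 (E1 requires Δl = ±1)
(e) forbidden — Δm_l = +3 (E1 requires Δm_l = 0, ±1)
(f) forbidden — Δl = +2 (E1 requires Δl = ±1)
(g) allowed
(h) allowed
Total allowed: 3 of 8.

3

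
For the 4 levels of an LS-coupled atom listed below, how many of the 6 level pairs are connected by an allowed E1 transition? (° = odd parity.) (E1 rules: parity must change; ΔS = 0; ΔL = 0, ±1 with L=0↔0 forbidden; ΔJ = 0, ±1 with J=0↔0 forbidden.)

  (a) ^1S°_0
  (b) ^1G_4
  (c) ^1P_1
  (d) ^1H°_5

(a)–(b): forbidden (ΔL, ΔJ).
(a)–(c): allowed.
(a)–(d): forbidden (parity, ΔL, ΔJ).
(b)–(c): forbidden (parity, ΔL, ΔJ).
(b)–(d): allowed.
(c)–(d): forbidden (ΔL, ΔJ).
Allowed pairs: 2 of 6.

2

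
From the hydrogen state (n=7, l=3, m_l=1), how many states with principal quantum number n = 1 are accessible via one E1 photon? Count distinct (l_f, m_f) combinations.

E1 requires l_f ∈ {2, 4}, but neither lies in [0, 0], so no final state is reachable.
Total: 0.

0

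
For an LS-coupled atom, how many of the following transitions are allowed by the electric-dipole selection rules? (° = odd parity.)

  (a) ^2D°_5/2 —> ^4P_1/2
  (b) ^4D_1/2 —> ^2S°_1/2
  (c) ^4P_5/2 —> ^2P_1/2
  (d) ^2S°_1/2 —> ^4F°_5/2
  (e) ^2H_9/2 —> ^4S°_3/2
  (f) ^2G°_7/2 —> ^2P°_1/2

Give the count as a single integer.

0

(a) forbidden (ΔS, ΔJ fail)
(b) forbidden (ΔS, ΔL fail)
(c) forbidden (parity, ΔS, ΔJ fail)
(d) forbidden (parity, ΔS, ΔL, ΔJ fail)
(e) forbidden (ΔS, ΔL, ΔJ fail)
(f) forbidden (parity, ΔL, ΔJ fail)
Total allowed: 0 of 6.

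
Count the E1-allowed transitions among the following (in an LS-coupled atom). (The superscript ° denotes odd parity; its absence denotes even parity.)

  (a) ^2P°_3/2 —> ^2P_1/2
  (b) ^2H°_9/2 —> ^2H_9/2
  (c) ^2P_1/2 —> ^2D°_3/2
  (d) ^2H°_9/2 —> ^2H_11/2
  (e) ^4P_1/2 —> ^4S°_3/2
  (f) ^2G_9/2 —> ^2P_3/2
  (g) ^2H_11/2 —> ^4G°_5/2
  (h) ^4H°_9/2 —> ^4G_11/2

(a) allowed
(b) allowed
(c) allowed
(d) allowed
(e) allowed
(f) forbidden (parity, ΔL, ΔJ fail)
(g) forbidden (ΔS, ΔJ fail)
(h) allowed
Total allowed: 6 of 8.

6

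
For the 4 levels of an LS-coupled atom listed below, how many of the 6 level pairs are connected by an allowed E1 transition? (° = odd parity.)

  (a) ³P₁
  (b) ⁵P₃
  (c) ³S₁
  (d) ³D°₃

(a)–(b): forbidden (parity, ΔS, ΔJ).
(a)–(c): forbidden (parity).
(a)–(d): forbidden (ΔJ).
(b)–(c): forbidden (parity, ΔS, ΔJ).
(b)–(d): forbidden (ΔS).
(c)–(d): forbidden (ΔL, ΔJ).
Allowed pairs: 0 of 6.

0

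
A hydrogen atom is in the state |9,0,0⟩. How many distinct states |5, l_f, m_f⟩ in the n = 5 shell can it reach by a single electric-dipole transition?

E1 requires Δl = ±1, so l_f ∈ {-1, 1}; with 0 ≤ l_f ≤ n_f−1 = 4, the allowed l_f values are {1}.
For l_f = 1: m_f ∈ {m_i−1, m_i, m_i+1} ∩ [−1, 1] = {-1, 0, 1} → 3 states.
Total: 3.

3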